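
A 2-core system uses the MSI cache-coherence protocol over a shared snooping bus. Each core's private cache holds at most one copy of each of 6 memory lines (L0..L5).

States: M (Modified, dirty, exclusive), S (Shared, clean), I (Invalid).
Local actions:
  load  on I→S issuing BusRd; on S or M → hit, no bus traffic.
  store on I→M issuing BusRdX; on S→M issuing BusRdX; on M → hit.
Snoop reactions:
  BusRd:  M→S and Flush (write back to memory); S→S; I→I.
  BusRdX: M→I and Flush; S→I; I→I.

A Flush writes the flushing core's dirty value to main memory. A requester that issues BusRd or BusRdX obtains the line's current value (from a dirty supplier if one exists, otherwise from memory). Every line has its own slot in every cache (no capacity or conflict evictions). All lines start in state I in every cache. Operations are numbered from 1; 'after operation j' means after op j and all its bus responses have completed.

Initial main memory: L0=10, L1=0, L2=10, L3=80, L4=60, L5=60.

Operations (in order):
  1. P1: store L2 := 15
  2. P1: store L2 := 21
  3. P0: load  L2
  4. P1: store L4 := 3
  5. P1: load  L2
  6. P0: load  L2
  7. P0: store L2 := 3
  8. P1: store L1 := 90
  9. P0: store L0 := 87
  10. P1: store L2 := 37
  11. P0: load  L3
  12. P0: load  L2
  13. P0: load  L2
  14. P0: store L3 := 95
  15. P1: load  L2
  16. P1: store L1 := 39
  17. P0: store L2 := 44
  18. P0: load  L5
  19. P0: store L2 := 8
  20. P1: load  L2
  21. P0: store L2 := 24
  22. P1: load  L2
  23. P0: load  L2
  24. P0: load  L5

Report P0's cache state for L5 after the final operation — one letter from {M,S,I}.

state = S

step 1: P1: store L2 := 15  ⟶  IM  (L2)  txn=BusRdX  M[L2]=10
step 2: P1: store L2 := 21  ⟶  IM  (L2)  txn=∅  M[L2]=10
step 3: P0: load  L2  ⟶  SS  (L2)  txn=BusRd+Flush  M[L2]=21
step 4: P1: store L4 := 3  ⟶  IM  (L4)  txn=BusRdX  M[L4]=60
step 5: P1: load  L2  ⟶  SS  (L2)  txn=∅  M[L2]=21
step 6: P0: load  L2  ⟶  SS  (L2)  txn=∅  M[L2]=21
step 7: P0: store L2 := 3  ⟶  MI  (L2)  txn=BusRdX  M[L2]=21
step 8: P1: store L1 := 90  ⟶  IM  (L1)  txn=BusRdX  M[L1]=0
step 9: P0: store L0 := 87  ⟶  MI  (L0)  txn=BusRdX  M[L0]=10
step 10: P1: store L2 := 37  ⟶  IM  (L2)  txn=BusRdX+Flush  M[L2]=3
step 11: P0: load  L3  ⟶  SI  (L3)  txn=BusRd  M[L3]=80
step 12: P0: load  L2  ⟶  SS  (L2)  txn=BusRd+Flush  M[L2]=37
step 13: P0: load  L2  ⟶  SS  (L2)  txn=∅  M[L2]=37
step 14: P0: store L3 := 95  ⟶  MI  (L3)  txn=BusRdX  M[L3]=80
step 15: P1: load  L2  ⟶  SS  (L2)  txn=∅  M[L2]=37
step 16: P1: store L1 := 39  ⟶  IM  (L1)  txn=∅  M[L1]=0
step 17: P0: store L2 := 44  ⟶  MI  (L2)  txn=BusRdX  M[L2]=37
step 18: P0: load  L5  ⟶  SI  (L5)  txn=BusRd  M[L5]=60
step 19: P0: store L2 := 8  ⟶  MI  (L2)  txn=∅  M[L2]=37
step 20: P1: load  L2  ⟶  SS  (L2)  txn=BusRd+Flush  M[L2]=8
step 21: P0: store L2 := 24  ⟶  MI  (L2)  txn=BusRdX  M[L2]=8
step 22: P1: load  L2  ⟶  SS  (L2)  txn=BusRd+Flush  M[L2]=24
step 23: P0: load  L2  ⟶  SS  (L2)  txn=∅  M[L2]=24
step 24: P0: load  L5  ⟶  SI  (L5)  txn=∅  M[L5]=60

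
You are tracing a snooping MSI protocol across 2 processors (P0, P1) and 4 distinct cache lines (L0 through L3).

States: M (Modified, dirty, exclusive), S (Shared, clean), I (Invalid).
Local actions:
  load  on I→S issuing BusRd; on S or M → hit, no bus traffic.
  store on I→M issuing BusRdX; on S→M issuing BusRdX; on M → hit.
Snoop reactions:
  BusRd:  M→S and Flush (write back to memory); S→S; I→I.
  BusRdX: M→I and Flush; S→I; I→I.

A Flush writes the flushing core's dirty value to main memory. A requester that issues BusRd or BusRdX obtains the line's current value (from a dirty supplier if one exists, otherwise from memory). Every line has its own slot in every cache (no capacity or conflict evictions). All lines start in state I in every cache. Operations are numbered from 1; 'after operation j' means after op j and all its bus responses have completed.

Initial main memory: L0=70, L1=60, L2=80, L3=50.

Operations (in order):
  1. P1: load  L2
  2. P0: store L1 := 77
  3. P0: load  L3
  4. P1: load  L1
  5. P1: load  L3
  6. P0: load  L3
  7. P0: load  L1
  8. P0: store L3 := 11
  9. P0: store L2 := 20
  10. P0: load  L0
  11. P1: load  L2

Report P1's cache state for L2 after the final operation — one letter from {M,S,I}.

state = S

[1] P1: load  L2 | P0:I, P1:S(80) | bus: BusRd
[2] P0: store L1 := 77 | P0:M(77), P1:I | bus: BusRdX
[3] P0: load  L3 | P0:S(50), P1:I | bus: BusRd
[4] P1: load  L1 | P0:S(77), P1:S(77) | bus: BusRd,Flush
[5] P1: load  L3 | P0:S(50), P1:S(50) | bus: BusRd
[6] P0: load  L3 | P0:S(50), P1:S(50) | bus: none
[7] P0: load  L1 | P0:S(77), P1:S(77) | bus: none
[8] P0: store L3 := 11 | P0:M(11), P1:I | bus: BusRdX
[9] P0: store L2 := 20 | P0:M(20), P1:I | bus: BusRdX
[10] P0: load  L0 | P0:S(70), P1:I | bus: BusRd
[11] P1: load  L2 | P0:S(20), P1:S(20) | bus: BusRd,Flush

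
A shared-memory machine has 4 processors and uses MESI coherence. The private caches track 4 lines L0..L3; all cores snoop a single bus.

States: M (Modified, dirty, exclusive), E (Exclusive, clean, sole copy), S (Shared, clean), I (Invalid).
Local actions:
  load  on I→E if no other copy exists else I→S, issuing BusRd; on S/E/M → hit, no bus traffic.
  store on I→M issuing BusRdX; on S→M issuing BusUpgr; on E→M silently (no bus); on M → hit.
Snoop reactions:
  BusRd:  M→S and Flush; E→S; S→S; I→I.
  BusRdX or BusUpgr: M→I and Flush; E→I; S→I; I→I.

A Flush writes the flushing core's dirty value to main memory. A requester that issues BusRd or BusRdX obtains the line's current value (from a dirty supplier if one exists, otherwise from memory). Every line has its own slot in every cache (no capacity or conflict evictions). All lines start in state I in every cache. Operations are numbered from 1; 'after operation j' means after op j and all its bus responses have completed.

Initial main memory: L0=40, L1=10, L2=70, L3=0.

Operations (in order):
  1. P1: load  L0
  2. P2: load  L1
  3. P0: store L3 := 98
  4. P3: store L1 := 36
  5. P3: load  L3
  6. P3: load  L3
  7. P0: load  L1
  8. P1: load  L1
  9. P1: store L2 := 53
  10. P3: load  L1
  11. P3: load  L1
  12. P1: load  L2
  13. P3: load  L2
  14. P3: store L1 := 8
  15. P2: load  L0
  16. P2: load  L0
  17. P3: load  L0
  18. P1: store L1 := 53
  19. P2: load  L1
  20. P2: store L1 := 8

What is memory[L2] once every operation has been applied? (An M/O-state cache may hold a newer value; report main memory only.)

  op1 P1: load  L0 → I/E/I/I on L0; bus BusRd; mem=40
  op2 P2: load  L1 → I/I/E/I on L1; bus BusRd; mem=10
  op3 P0: store L3 := 98 → M/I/I/I on L3; bus BusRdX; mem=0
  op4 P3: store L1 := 36 → I/I/I/M on L1; bus BusRdX; mem=10
  op5 P3: load  L3 → S/I/I/S on L3; bus BusRd Flush; mem=98
  op6 P3: load  L3 → S/I/I/S on L3; bus (none); mem=98
  op7 P0: load  L1 → S/I/I/S on L1; bus BusRd Flush; mem=36
  op8 P1: load  L1 → S/S/I/S on L1; bus BusRd; mem=36
  op9 P1: store L2 := 53 → I/M/I/I on L2; bus BusRdX; mem=70
  op10 P3: load  L1 → S/S/I/S on L1; bus (none); mem=36
  op11 P3: load  L1 → S/S/I/S on L1; bus (none); mem=36
  op12 P1: load  L2 → I/M/I/I on L2; bus (none); mem=70
  op13 P3: load  L2 → I/S/I/S on L2; bus BusRd Flush; mem=53
  op14 P3: store L1 := 8 → I/I/I/M on L1; bus BusUpgr; mem=36
  op15 P2: load  L0 → I/S/S/I on L0; bus BusRd; mem=40
  op16 P2: load  L0 → I/S/S/I on L0; bus (none); mem=40
  op17 P3: load  L0 → I/S/S/S on L0; bus BusRd; mem=40
  op18 P1: store L1 := 53 → I/M/I/I on L1; bus BusRdX Flush; mem=8
  op19 P2: load  L1 → I/S/S/I on L1; bus BusRd Flush; mem=53
  op20 P2: store L1 := 8 → I/I/M/I on L1; bus BusUpgr; mem=53

memory[L2] = 53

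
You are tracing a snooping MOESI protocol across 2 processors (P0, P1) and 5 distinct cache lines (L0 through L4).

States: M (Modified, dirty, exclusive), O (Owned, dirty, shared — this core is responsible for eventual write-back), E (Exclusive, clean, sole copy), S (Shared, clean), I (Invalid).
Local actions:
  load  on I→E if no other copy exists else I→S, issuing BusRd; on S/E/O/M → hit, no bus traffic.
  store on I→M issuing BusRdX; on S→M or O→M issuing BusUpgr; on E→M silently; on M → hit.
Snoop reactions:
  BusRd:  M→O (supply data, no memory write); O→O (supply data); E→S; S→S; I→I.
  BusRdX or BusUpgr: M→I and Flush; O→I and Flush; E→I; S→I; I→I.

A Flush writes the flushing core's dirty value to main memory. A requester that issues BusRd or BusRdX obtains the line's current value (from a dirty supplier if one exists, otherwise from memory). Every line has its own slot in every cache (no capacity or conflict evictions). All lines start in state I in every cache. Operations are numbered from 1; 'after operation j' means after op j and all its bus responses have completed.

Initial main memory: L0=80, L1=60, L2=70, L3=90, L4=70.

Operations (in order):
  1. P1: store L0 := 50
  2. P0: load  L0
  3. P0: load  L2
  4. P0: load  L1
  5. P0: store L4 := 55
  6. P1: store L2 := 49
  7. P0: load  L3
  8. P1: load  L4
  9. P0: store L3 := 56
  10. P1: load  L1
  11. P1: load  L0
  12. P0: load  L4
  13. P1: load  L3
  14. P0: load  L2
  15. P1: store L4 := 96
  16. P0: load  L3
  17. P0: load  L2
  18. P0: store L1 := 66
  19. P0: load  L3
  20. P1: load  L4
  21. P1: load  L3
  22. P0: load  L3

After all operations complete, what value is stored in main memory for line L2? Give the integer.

1. P1: store L0 := 50  bus=[BusRdX]  L0: P0=I P1=M  mem[L0]=80
2. P0: load  L0  bus=[BusRd]  L0: P0=S P1=O  mem[L0]=80
3. P0: load  L2  bus=[BusRd]  L2: P0=E P1=I  mem[L2]=70
4. P0: load  L1  bus=[BusRd]  L1: P0=E P1=I  mem[L1]=60
5. P0: store L4 := 55  bus=[BusRdX]  L4: P0=M P1=I  mem[L4]=70
6. P1: store L2 := 49  bus=[BusRdX]  L2: P0=I P1=M  mem[L2]=70
7. P0: load  L3  bus=[BusRd]  L3: P0=E P1=I  mem[L3]=90
8. P1: load  L4  bus=[BusRd]  L4: P0=O P1=S  mem[L4]=70
9. P0: store L3 := 56  bus=[-]  L3: P0=M P1=I  mem[L3]=90
10. P1: load  L1  bus=[BusRd]  L1: P0=S P1=S  mem[L1]=60
11. P1: load  L0  bus=[-]  L0: P0=S P1=O  mem[L0]=80
12. P0: load  L4  bus=[-]  L4: P0=O P1=S  mem[L4]=70
13. P1: load  L3  bus=[BusRd]  L3: P0=O P1=S  mem[L3]=90
14. P0: load  L2  bus=[BusRd]  L2: P0=S P1=O  mem[L2]=70
15. P1: store L4 := 96  bus=[BusUpgr,Flush]  L4: P0=I P1=M  mem[L4]=55
16. P0: load  L3  bus=[-]  L3: P0=O P1=S  mem[L3]=90
17. P0: load  L2  bus=[-]  L2: P0=S P1=O  mem[L2]=70
18. P0: store L1 := 66  bus=[BusUpgr]  L1: P0=M P1=I  mem[L1]=60
19. P0: load  L3  bus=[-]  L3: P0=O P1=S  mem[L3]=90
20. P1: load  L4  bus=[-]  L4: P0=I P1=M  mem[L4]=55
21. P1: load  L3  bus=[-]  L3: P0=O P1=S  mem[L3]=90
22. P0: load  L3  bus=[-]  L3: P0=O P1=S  mem[L3]=90

memory[L2] = 70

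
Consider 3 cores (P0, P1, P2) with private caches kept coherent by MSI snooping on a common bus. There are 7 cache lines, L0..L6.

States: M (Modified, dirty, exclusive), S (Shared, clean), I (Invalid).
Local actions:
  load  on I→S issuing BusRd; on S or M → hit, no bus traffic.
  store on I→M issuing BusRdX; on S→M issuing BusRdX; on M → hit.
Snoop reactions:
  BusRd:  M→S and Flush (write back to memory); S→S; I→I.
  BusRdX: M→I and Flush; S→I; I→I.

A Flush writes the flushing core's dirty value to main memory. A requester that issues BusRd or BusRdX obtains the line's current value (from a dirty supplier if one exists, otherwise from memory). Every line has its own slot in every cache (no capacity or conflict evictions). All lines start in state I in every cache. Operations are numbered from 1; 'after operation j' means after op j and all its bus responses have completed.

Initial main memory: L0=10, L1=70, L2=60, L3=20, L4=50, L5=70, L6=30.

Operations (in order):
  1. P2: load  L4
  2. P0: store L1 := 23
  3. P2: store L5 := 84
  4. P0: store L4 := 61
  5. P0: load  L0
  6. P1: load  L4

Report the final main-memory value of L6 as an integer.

  op1 P2: load  L4 → I/I/S on L4; bus BusRd; mem=50
  op2 P0: store L1 := 23 → M/I/I on L1; bus BusRdX; mem=70
  op3 P2: store L5 := 84 → I/I/M on L5; bus BusRdX; mem=70
  op4 P0: store L4 := 61 → M/I/I on L4; bus BusRdX; mem=50
  op5 P0: load  L0 → S/I/I on L0; bus BusRd; mem=10
  op6 P1: load  L4 → S/S/I on L4; bus BusRd Flush; mem=61

memory[L6] = 30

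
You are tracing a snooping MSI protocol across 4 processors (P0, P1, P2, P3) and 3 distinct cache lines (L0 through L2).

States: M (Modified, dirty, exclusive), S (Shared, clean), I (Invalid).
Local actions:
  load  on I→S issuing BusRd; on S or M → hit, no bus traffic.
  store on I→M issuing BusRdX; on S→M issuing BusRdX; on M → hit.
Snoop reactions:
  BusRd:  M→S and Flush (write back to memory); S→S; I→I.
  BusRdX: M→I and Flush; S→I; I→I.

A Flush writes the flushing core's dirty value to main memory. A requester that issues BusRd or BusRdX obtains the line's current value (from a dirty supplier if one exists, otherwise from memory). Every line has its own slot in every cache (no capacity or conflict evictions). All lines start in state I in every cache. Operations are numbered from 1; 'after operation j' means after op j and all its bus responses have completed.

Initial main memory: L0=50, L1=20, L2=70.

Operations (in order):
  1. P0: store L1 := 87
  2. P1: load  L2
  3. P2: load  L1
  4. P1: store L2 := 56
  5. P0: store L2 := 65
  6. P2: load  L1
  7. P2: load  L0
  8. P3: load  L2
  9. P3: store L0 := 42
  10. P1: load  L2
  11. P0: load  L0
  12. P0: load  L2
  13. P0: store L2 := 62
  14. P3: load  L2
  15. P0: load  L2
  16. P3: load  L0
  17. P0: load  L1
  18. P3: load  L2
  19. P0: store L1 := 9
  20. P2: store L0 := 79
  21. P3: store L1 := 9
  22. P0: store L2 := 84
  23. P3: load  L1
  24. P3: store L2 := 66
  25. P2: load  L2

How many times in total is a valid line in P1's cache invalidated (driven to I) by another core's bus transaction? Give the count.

step 1: P0: store L1 := 87  ⟶  MIII  (L1)  txn=BusRdX  M[L1]=20
step 2: P1: load  L2  ⟶  ISII  (L2)  txn=BusRd  M[L2]=70
step 3: P2: load  L1  ⟶  SISI  (L1)  txn=BusRd+Flush  M[L1]=87
step 4: P1: store L2 := 56  ⟶  IMII  (L2)  txn=BusRdX  M[L2]=70
step 5: P0: store L2 := 65  ⟶  MIII  (L2)  txn=BusRdX+Flush  M[L2]=56
step 6: P2: load  L1  ⟶  SISI  (L1)  txn=∅  M[L1]=87
step 7: P2: load  L0  ⟶  IISI  (L0)  txn=BusRd  M[L0]=50
step 8: P3: load  L2  ⟶  SIIS  (L2)  txn=BusRd+Flush  M[L2]=65
step 9: P3: store L0 := 42  ⟶  IIIM  (L0)  txn=BusRdX  M[L0]=50
step 10: P1: load  L2  ⟶  SSIS  (L2)  txn=BusRd  M[L2]=65
step 11: P0: load  L0  ⟶  SIIS  (L0)  txn=BusRd+Flush  M[L0]=42
step 12: P0: load  L2  ⟶  SSIS  (L2)  txn=∅  M[L2]=65
step 13: P0: store L2 := 62  ⟶  MIII  (L2)  txn=BusRdX  M[L2]=65
step 14: P3: load  L2  ⟶  SIIS  (L2)  txn=BusRd+Flush  M[L2]=62
step 15: P0: load  L2  ⟶  SIIS  (L2)  txn=∅  M[L2]=62
step 16: P3: load  L0  ⟶  SIIS  (L0)  txn=∅  M[L0]=42
step 17: P0: load  L1  ⟶  SISI  (L1)  txn=∅  M[L1]=87
step 18: P3: load  L2  ⟶  SIIS  (L2)  txn=∅  M[L2]=62
step 19: P0: store L1 := 9  ⟶  MIII  (L1)  txn=BusRdX  M[L1]=87
step 20: P2: store L0 := 79  ⟶  IIMI  (L0)  txn=BusRdX  M[L0]=42
step 21: P3: store L1 := 9  ⟶  IIIM  (L1)  txn=BusRdX+Flush  M[L1]=9
step 22: P0: store L2 := 84  ⟶  MIII  (L2)  txn=BusRdX  M[L2]=62
step 23: P3: load  L1  ⟶  IIIM  (L1)  txn=∅  M[L1]=9
step 24: P3: store L2 := 66  ⟶  IIIM  (L2)  txn=BusRdX+Flush  M[L2]=84
step 25: P2: load  L2  ⟶  IISS  (L2)  txn=BusRd+Flush  M[L2]=66

invalidations = 2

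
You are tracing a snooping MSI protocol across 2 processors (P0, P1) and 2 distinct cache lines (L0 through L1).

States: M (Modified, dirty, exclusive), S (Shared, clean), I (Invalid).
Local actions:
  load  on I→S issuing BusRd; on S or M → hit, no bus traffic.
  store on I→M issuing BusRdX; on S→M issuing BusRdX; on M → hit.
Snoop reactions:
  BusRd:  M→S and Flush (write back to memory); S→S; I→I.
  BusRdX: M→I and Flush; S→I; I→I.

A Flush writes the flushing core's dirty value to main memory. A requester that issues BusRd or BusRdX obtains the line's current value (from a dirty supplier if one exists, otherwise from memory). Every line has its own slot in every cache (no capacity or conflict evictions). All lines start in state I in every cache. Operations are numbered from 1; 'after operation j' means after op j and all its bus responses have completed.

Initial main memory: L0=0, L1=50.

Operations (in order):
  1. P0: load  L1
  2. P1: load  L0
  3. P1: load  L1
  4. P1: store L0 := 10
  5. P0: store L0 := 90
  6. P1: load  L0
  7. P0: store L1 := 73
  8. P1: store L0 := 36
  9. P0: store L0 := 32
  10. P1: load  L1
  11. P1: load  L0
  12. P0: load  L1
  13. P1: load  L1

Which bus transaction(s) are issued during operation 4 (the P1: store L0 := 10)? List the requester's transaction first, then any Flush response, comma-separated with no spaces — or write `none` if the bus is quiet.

bus = BusRdX

step 1: P0: load  L1  ⟶  SI  (L1)  txn=BusRd  M[L1]=50
step 2: P1: load  L0  ⟶  IS  (L0)  txn=BusRd  M[L0]=0
step 3: P1: load  L1  ⟶  SS  (L1)  txn=BusRd  M[L1]=50
step 4: P1: store L0 := 10  ⟶  IM  (L0)  txn=BusRdX  M[L0]=0
step 5: P0: store L0 := 90  ⟶  MI  (L0)  txn=BusRdX+Flush  M[L0]=10
step 6: P1: load  L0  ⟶  SS  (L0)  txn=BusRd+Flush  M[L0]=90
step 7: P0: store L1 := 73  ⟶  MI  (L1)  txn=BusRdX  M[L1]=50
step 8: P1: store L0 := 36  ⟶  IM  (L0)  txn=BusRdX  M[L0]=90
step 9: P0: store L0 := 32  ⟶  MI  (L0)  txn=BusRdX+Flush  M[L0]=36
step 10: P1: load  L1  ⟶  SS  (L1)  txn=BusRd+Flush  M[L1]=73
step 11: P1: load  L0  ⟶  SS  (L0)  txn=BusRd+Flush  M[L0]=32
step 12: P0: load  L1  ⟶  SS  (L1)  txn=∅  M[L1]=73
step 13: P1: load  L1  ⟶  SS  (L1)  txn=∅  M[L1]=73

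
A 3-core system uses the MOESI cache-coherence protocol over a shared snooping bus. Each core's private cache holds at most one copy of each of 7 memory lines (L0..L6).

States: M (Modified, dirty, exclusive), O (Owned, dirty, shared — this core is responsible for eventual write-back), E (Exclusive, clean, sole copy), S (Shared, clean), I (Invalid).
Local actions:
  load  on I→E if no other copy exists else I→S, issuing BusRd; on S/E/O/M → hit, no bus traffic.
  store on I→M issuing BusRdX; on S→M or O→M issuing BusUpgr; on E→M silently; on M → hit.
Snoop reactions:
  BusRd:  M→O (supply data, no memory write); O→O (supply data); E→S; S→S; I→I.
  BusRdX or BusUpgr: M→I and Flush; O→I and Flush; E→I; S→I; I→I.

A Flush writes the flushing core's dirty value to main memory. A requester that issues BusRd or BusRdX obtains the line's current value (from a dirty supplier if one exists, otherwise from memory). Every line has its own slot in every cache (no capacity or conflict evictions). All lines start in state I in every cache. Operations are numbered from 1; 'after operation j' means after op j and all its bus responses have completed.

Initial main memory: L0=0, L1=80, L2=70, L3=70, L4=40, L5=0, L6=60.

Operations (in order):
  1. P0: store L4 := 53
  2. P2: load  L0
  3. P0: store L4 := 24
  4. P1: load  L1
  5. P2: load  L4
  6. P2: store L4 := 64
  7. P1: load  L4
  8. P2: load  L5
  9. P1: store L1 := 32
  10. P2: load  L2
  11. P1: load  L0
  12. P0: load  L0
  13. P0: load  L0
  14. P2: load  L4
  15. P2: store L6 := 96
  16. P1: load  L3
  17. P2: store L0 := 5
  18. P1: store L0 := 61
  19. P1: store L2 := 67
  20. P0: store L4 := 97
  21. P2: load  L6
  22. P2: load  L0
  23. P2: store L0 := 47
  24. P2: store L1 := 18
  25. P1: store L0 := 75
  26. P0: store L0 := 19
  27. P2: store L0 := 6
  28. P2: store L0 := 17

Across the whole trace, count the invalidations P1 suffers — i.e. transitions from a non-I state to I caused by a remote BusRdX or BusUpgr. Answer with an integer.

invalidations = 5

1. P0: store L4 := 53  bus=[BusRdX]  L4: P0=M P1=I P2=I  mem[L4]=40
2. P2: load  L0  bus=[BusRd]  L0: P0=I P1=I P2=E  mem[L0]=0
3. P0: store L4 := 24  bus=[-]  L4: P0=M P1=I P2=I  mem[L4]=40
4. P1: load  L1  bus=[BusRd]  L1: P0=I P1=E P2=I  mem[L1]=80
5. P2: load  L4  bus=[BusRd]  L4: P0=O P1=I P2=S  mem[L4]=40
6. P2: store L4 := 64  bus=[BusUpgr,Flush]  L4: P0=I P1=I P2=M  mem[L4]=24
7. P1: load  L4  bus=[BusRd]  L4: P0=I P1=S P2=O  mem[L4]=24
8. P2: load  L5  bus=[BusRd]  L5: P0=I P1=I P2=E  mem[L5]=0
9. P1: store L1 := 32  bus=[-]  L1: P0=I P1=M P2=I  mem[L1]=80
10. P2: load  L2  bus=[BusRd]  L2: P0=I P1=I P2=E  mem[L2]=70
11. P1: load  L0  bus=[BusRd]  L0: P0=I P1=S P2=S  mem[L0]=0
12. P0: load  L0  bus=[BusRd]  L0: P0=S P1=S P2=S  mem[L0]=0
13. P0: load  L0  bus=[-]  L0: P0=S P1=S P2=S  mem[L0]=0
14. P2: load  L4  bus=[-]  L4: P0=I P1=S P2=O  mem[L4]=24
15. P2: store L6 := 96  bus=[BusRdX]  L6: P0=I P1=I P2=M  mem[L6]=60
16. P1: load  L3  bus=[BusRd]  L3: P0=I P1=E P2=I  mem[L3]=70
17. P2: store L0 := 5  bus=[BusUpgr]  L0: P0=I P1=I P2=M  mem[L0]=0
18. P1: store L0 := 61  bus=[BusRdX,Flush]  L0: P0=I P1=M P2=I  mem[L0]=5
19. P1: store L2 := 67  bus=[BusRdX]  L2: P0=I P1=M P2=I  mem[L2]=70
20. P0: store L4 := 97  bus=[BusRdX,Flush]  L4: P0=M P1=I P2=I  mem[L4]=64
21. P2: load  L6  bus=[-]  L6: P0=I P1=I P2=M  mem[L6]=60
22. P2: load  L0  bus=[BusRd]  L0: P0=I P1=O P2=S  mem[L0]=5
23. P2: store L0 := 47  bus=[BusUpgr,Flush]  L0: P0=I P1=I P2=M  mem[L0]=61
24. P2: store L1 := 18  bus=[BusRdX,Flush]  L1: P0=I P1=I P2=M  mem[L1]=32
25. P1: store L0 := 75  bus=[BusRdX,Flush]  L0: P0=I P1=M P2=I  mem[L0]=47
26. P0: store L0 := 19  bus=[BusRdX,Flush]  L0: P0=M P1=I P2=I  mem[L0]=75
27. P2: store L0 := 6  bus=[BusRdX,Flush]  L0: P0=I P1=I P2=M  mem[L0]=19
28. P2: store L0 := 17  bus=[-]  L0: P0=I P1=I P2=M  mem[L0]=19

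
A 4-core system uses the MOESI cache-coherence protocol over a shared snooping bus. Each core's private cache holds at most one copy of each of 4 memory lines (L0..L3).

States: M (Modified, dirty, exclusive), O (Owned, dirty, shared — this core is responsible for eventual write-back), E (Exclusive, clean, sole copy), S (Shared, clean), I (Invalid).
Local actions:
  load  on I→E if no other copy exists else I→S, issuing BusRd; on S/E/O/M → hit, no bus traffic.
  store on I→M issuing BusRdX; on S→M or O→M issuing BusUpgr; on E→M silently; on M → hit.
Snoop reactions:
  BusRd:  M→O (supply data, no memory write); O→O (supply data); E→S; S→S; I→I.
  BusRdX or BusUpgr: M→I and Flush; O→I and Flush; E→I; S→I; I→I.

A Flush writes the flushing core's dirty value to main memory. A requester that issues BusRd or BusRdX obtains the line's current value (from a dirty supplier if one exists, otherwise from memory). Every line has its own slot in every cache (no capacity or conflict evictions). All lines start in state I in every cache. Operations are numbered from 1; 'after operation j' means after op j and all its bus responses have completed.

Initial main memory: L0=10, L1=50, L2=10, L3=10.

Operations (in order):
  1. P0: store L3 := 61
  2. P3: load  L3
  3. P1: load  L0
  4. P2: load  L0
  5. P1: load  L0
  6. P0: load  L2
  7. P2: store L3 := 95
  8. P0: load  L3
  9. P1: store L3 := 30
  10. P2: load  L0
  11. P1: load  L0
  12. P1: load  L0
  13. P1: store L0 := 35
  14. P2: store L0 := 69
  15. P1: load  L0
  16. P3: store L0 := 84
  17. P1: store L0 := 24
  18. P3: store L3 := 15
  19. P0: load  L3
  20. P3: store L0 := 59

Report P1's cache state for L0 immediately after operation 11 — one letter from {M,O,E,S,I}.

  op1 P0: store L3 := 61 → M/I/I/I on L3; bus BusRdX; mem=10
  op2 P3: load  L3 → O/I/I/S on L3; bus BusRd; mem=10
  op3 P1: load  L0 → I/E/I/I on L0; bus BusRd; mem=10
  op4 P2: load  L0 → I/S/S/I on L0; bus BusRd; mem=10
  op5 P1: load  L0 → I/S/S/I on L0; bus (none); mem=10
  op6 P0: load  L2 → E/I/I/I on L2; bus BusRd; mem=10
  op7 P2: store L3 := 95 → I/I/M/I on L3; bus BusRdX Flush; mem=61
  op8 P0: load  L3 → S/I/O/I on L3; bus BusRd; mem=61
  op9 P1: store L3 := 30 → I/M/I/I on L3; bus BusRdX Flush; mem=95
  op10 P2: load  L0 → I/S/S/I on L0; bus (none); mem=10
  op11 P1: load  L0 → I/S/S/I on L0; bus (none); mem=10
  op12 P1: load  L0 → I/S/S/I on L0; bus (none); mem=10
  op13 P1: store L0 := 35 → I/M/I/I on L0; bus BusUpgr; mem=10
  op14 P2: store L0 := 69 → I/I/M/I on L0; bus BusRdX Flush; mem=35
  op15 P1: load  L0 → I/S/O/I on L0; bus BusRd; mem=35
  op16 P3: store L0 := 84 → I/I/I/M on L0; bus BusRdX Flush; mem=69
  op17 P1: store L0 := 24 → I/M/I/I on L0; bus BusRdX Flush; mem=84
  op18 P3: store L3 := 15 → I/I/I/M on L3; bus BusRdX Flush; mem=30
  op19 P0: load  L3 → S/I/I/O on L3; bus BusRd; mem=30
  op20 P3: store L0 := 59 → I/I/I/M on L0; bus BusRdX Flush; mem=24

state = S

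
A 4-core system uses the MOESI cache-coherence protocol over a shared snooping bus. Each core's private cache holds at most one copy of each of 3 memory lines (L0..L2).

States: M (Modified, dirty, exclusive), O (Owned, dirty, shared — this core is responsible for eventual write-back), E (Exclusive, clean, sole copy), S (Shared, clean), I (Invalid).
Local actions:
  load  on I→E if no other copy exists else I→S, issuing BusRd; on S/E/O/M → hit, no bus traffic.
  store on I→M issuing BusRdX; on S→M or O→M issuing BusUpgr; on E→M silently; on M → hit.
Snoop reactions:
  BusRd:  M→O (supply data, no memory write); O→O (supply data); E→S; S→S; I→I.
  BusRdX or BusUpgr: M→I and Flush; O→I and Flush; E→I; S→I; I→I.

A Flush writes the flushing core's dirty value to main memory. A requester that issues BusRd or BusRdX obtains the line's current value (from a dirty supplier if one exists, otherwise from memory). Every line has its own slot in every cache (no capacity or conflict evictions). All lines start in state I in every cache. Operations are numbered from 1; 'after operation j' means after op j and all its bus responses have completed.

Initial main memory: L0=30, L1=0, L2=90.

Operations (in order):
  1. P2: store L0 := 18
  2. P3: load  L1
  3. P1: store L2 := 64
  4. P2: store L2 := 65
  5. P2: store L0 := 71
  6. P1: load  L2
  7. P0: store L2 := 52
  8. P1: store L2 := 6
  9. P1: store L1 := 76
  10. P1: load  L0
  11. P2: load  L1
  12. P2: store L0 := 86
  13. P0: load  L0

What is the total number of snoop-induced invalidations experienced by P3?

1. P2: store L0 := 18  bus=[BusRdX]  L0: P0=I P1=I P2=M P3=I  mem[L0]=30
2. P3: load  L1  bus=[BusRd]  L1: P0=I P1=I P2=I P3=E  mem[L1]=0
3. P1: store L2 := 64  bus=[BusRdX]  L2: P0=I P1=M P2=I P3=I  mem[L2]=90
4. P2: store L2 := 65  bus=[BusRdX,Flush]  L2: P0=I P1=I P2=M P3=I  mem[L2]=64
5. P2: store L0 := 71  bus=[-]  L0: P0=I P1=I P2=M P3=I  mem[L0]=30
6. P1: load  L2  bus=[BusRd]  L2: P0=I P1=S P2=O P3=I  mem[L2]=64
7. P0: store L2 := 52  bus=[BusRdX,Flush]  L2: P0=M P1=I P2=I P3=I  mem[L2]=65
8. P1: store L2 := 6  bus=[BusRdX,Flush]  L2: P0=I P1=M P2=I P3=I  mem[L2]=52
9. P1: store L1 := 76  bus=[BusRdX]  L1: P0=I P1=M P2=I P3=I  mem[L1]=0
10. P1: load  L0  bus=[BusRd]  L0: P0=I P1=S P2=O P3=I  mem[L0]=30
11. P2: load  L1  bus=[BusRd]  L1: P0=I P1=O P2=S P3=I  mem[L1]=0
12. P2: store L0 := 86  bus=[BusUpgr]  L0: P0=I P1=I P2=M P3=I  mem[L0]=30
13. P0: load  L0  bus=[BusRd]  L0: P0=S P1=I P2=O P3=I  mem[L0]=30

invalidations = 1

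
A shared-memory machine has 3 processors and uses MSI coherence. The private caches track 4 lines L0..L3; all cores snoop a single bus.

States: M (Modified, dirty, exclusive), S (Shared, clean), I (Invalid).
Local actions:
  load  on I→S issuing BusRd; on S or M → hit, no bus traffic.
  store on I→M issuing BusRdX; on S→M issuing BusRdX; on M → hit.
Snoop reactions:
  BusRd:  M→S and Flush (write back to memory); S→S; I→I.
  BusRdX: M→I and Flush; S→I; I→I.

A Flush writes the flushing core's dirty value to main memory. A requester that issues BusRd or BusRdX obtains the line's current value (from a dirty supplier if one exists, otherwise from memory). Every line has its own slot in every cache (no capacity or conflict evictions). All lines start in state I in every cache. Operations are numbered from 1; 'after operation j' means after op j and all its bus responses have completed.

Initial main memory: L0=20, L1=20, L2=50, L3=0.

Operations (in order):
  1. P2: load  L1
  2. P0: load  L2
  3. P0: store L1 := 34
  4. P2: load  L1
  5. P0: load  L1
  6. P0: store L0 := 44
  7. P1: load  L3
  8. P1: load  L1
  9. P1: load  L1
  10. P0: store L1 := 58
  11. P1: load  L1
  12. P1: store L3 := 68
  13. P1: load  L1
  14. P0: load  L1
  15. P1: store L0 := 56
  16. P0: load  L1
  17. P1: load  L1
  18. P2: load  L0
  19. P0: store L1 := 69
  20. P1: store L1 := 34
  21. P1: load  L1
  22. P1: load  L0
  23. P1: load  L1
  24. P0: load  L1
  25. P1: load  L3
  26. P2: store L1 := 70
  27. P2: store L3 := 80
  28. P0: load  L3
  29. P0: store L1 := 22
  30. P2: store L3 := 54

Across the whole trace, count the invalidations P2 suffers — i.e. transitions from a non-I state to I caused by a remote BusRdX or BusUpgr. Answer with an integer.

invalidations = 3

  op1 P2: load  L1 → I/I/S on L1; bus BusRd; mem=20
  op2 P0: load  L2 → S/I/I on L2; bus BusRd; mem=50
  op3 P0: store L1 := 34 → M/I/I on L1; bus BusRdX; mem=20
  op4 P2: load  L1 → S/I/S on L1; bus BusRd Flush; mem=34
  op5 P0: load  L1 → S/I/S on L1; bus (none); mem=34
  op6 P0: store L0 := 44 → M/I/I on L0; bus BusRdX; mem=20
  op7 P1: load  L3 → I/S/I on L3; bus BusRd; mem=0
  op8 P1: load  L1 → S/S/S on L1; bus BusRd; mem=34
  op9 P1: load  L1 → S/S/S on L1; bus (none); mem=34
  op10 P0: store L1 := 58 → M/I/I on L1; bus BusRdX; mem=34
  op11 P1: load  L1 → S/S/I on L1; bus BusRd Flush; mem=58
  op12 P1: store L3 := 68 → I/M/I on L3; bus BusRdX; mem=0
  op13 P1: load  L1 → S/S/I on L1; bus (none); mem=58
  op14 P0: load  L1 → S/S/I on L1; bus (none); mem=58
  op15 P1: store L0 := 56 → I/M/I on L0; bus BusRdX Flush; mem=44
  op16 P0: load  L1 → S/S/I on L1; bus (none); mem=58
  op17 P1: load  L1 → S/S/I on L1; bus (none); mem=58
  op18 P2: load  L0 → I/S/S on L0; bus BusRd Flush; mem=56
  op19 P0: store L1 := 69 → M/I/I on L1; bus BusRdX; mem=58
  op20 P1: store L1 := 34 → I/M/I on L1; bus BusRdX Flush; mem=69
  op21 P1: load  L1 → I/M/I on L1; bus (none); mem=69
  op22 P1: load  L0 → I/S/S on L0; bus (none); mem=56
  op23 P1: load  L1 → I/M/I on L1; bus (none); mem=69
  op24 P0: load  L1 → S/S/I on L1; bus BusRd Flush; mem=34
  op25 P1: load  L3 → I/M/I on L3; bus (none); mem=0
  op26 P2: store L1 := 70 → I/I/M on L1; bus BusRdX; mem=34
  op27 P2: store L3 := 80 → I/I/M on L3; bus BusRdX Flush; mem=68
  op28 P0: load  L3 → S/I/S on L3; bus BusRd Flush; mem=80
  op29 P0: store L1 := 22 → M/I/I on L1; bus BusRdX Flush; mem=70
  op30 P2: store L3 := 54 → I/I/M on L3; bus BusRdX; mem=80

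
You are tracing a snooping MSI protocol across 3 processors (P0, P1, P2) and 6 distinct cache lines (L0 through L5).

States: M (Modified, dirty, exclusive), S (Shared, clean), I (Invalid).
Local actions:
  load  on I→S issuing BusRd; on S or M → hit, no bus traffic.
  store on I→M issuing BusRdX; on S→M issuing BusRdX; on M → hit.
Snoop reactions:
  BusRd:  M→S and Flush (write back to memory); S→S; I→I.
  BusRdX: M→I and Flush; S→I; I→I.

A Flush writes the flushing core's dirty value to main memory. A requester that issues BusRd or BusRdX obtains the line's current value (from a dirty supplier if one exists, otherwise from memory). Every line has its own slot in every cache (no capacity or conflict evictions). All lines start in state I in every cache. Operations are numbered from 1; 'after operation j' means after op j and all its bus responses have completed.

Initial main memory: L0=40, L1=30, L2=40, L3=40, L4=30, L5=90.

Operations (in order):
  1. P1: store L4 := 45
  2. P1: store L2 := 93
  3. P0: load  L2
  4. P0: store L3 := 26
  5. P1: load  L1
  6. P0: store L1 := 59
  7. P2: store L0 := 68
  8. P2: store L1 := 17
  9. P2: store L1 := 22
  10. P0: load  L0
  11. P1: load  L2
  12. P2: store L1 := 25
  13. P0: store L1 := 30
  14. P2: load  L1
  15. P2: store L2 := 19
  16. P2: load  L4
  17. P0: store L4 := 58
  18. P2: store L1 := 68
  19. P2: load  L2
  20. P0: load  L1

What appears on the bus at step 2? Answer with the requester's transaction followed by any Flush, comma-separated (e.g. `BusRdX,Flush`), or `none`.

bus = BusRdX

  op1 P1: store L4 := 45 → I/M/I on L4; bus BusRdX; mem=30
  op2 P1: store L2 := 93 → I/M/I on L2; bus BusRdX; mem=40
  op3 P0: load  L2 → S/S/I on L2; bus BusRd Flush; mem=93
  op4 P0: store L3 := 26 → M/I/I on L3; bus BusRdX; mem=40
  op5 P1: load  L1 → I/S/I on L1; bus BusRd; mem=30
  op6 P0: store L1 := 59 → M/I/I on L1; bus BusRdX; mem=30
  op7 P2: store L0 := 68 → I/I/M on L0; bus BusRdX; mem=40
  op8 P2: store L1 := 17 → I/I/M on L1; bus BusRdX Flush; mem=59
  op9 P2: store L1 := 22 → I/I/M on L1; bus (none); mem=59
  op10 P0: load  L0 → S/I/S on L0; bus BusRd Flush; mem=68
  op11 P1: load  L2 → S/S/I on L2; bus (none); mem=93
  op12 P2: store L1 := 25 → I/I/M on L1; bus (none); mem=59
  op13 P0: store L1 := 30 → M/I/I on L1; bus BusRdX Flush; mem=25
  op14 P2: load  L1 → S/I/S on L1; bus BusRd Flush; mem=30
  op15 P2: store L2 := 19 → I/I/M on L2; bus BusRdX; mem=93
  op16 P2: load  L4 → I/S/S on L4; bus BusRd Flush; mem=45
  op17 P0: store L4 := 58 → M/I/I on L4; bus BusRdX; mem=45
  op18 P2: store L1 := 68 → I/I/M on L1; bus BusRdX; mem=30
  op19 P2: load  L2 → I/I/M on L2; bus (none); mem=93
  op20 P0: load  L1 → S/I/S on L1; bus BusRd Flush; mem=68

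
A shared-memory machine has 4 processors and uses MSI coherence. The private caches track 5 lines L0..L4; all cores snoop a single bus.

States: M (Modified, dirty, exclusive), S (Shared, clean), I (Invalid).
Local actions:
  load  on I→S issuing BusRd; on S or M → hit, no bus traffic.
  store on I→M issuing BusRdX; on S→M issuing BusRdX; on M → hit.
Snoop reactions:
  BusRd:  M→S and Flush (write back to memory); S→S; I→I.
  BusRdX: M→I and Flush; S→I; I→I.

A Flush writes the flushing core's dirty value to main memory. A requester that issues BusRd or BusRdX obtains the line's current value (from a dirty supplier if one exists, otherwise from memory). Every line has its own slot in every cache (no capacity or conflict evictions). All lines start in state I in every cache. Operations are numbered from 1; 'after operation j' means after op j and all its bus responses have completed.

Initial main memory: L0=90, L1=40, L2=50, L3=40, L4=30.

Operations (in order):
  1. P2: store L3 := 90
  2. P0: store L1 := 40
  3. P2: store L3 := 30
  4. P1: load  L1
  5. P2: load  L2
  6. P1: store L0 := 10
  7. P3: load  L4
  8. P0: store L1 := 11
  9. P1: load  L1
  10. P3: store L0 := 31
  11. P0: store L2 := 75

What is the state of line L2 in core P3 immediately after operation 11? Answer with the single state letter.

1. P2: store L3 := 90  bus=[BusRdX]  L3: P0=I P1=I P2=M P3=I  mem[L3]=40
2. P0: store L1 := 40  bus=[BusRdX]  L1: P0=M P1=I P2=I P3=I  mem[L1]=40
3. P2: store L3 := 30  bus=[-]  L3: P0=I P1=I P2=M P3=I  mem[L3]=40
4. P1: load  L1  bus=[BusRd,Flush]  L1: P0=S P1=S P2=I P3=I  mem[L1]=40
5. P2: load  L2  bus=[BusRd]  L2: P0=I P1=I P2=S P3=I  mem[L2]=50
6. P1: store L0 := 10  bus=[BusRdX]  L0: P0=I P1=M P2=I P3=I  mem[L0]=90
7. P3: load  L4  bus=[BusRd]  L4: P0=I P1=I P2=I P3=S  mem[L4]=30
8. P0: store L1 := 11  bus=[BusRdX]  L1: P0=M P1=I P2=I P3=I  mem[L1]=40
9. P1: load  L1  bus=[BusRd,Flush]  L1: P0=S P1=S P2=I P3=I  mem[L1]=11
10. P3: store L0 := 31  bus=[BusRdX,Flush]  L0: P0=I P1=I P2=I P3=M  mem[L0]=10
11. P0: store L2 := 75  bus=[BusRdX]  L2: P0=M P1=I P2=I P3=I  mem[L2]=50

state = I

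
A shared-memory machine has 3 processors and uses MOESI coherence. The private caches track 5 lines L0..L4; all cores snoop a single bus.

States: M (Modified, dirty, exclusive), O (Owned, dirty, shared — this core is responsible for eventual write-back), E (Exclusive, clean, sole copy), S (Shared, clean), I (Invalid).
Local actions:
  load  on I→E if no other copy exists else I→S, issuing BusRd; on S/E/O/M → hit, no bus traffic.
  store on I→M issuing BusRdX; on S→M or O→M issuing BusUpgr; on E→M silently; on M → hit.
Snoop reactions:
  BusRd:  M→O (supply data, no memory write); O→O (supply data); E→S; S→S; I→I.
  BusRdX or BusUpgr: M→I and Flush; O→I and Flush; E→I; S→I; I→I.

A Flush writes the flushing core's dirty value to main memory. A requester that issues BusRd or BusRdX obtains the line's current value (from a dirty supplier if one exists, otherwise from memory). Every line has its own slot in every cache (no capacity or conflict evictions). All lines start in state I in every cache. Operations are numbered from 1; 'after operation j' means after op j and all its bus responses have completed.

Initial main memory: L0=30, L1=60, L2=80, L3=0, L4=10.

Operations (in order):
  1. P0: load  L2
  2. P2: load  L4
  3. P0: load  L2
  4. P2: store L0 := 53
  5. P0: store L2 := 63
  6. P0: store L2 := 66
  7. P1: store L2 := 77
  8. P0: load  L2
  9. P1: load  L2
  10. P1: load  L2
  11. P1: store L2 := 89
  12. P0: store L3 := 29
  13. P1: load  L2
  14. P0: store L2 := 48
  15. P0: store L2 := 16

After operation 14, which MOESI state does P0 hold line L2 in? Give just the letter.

state = M

1. P0: load  L2  bus=[BusRd]  L2: P0=E P1=I P2=I  mem[L2]=80
2. P2: load  L4  bus=[BusRd]  L4: P0=I P1=I P2=E  mem[L4]=10
3. P0: load  L2  bus=[-]  L2: P0=E P1=I P2=I  mem[L2]=80
4. P2: store L0 := 53  bus=[BusRdX]  L0: P0=I P1=I P2=M  mem[L0]=30
5. P0: store L2 := 63  bus=[-]  L2: P0=M P1=I P2=I  mem[L2]=80
6. P0: store L2 := 66  bus=[-]  L2: P0=M P1=I P2=I  mem[L2]=80
7. P1: store L2 := 77  bus=[BusRdX,Flush]  L2: P0=I P1=M P2=I  mem[L2]=66
8. P0: load  L2  bus=[BusRd]  L2: P0=S P1=O P2=I  mem[L2]=66
9. P1: load  L2  bus=[-]  L2: P0=S P1=O P2=I  mem[L2]=66
10. P1: load  L2  bus=[-]  L2: P0=S P1=O P2=I  mem[L2]=66
11. P1: store L2 := 89  bus=[BusUpgr]  L2: P0=I P1=M P2=I  mem[L2]=66
12. P0: store L3 := 29  bus=[BusRdX]  L3: P0=M P1=I P2=I  mem[L3]=0
13. P1: load  L2  bus=[-]  L2: P0=I P1=M P2=I  mem[L2]=66
14. P0: store L2 := 48  bus=[BusRdX,Flush]  L2: P0=M P1=I P2=I  mem[L2]=89
15. P0: store L2 := 16  bus=[-]  L2: P0=M P1=I P2=I  mem[L2]=89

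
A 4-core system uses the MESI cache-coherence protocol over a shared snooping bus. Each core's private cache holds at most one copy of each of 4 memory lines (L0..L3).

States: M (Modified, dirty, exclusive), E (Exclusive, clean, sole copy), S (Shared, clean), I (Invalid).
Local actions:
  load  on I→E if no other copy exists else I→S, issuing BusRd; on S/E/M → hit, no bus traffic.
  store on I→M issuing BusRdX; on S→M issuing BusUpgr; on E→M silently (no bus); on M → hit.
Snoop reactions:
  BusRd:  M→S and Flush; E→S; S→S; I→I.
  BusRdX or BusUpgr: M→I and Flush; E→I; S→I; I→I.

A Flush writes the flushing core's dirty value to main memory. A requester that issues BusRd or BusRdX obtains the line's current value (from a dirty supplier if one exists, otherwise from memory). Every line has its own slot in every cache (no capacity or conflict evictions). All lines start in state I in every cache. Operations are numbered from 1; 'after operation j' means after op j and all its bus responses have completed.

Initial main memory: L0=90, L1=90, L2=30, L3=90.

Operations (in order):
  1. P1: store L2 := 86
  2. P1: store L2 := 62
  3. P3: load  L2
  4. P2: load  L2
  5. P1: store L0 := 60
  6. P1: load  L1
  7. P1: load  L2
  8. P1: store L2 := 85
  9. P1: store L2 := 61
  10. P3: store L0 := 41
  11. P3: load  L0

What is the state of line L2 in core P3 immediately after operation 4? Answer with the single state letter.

state = S

step 1: P1: store L2 := 86  ⟶  IMII  (L2)  txn=BusRdX  M[L2]=30
step 2: P1: store L2 := 62  ⟶  IMII  (L2)  txn=∅  M[L2]=30
step 3: P3: load  L2  ⟶  ISIS  (L2)  txn=BusRd+Flush  M[L2]=62
step 4: P2: load  L2  ⟶  ISSS  (L2)  txn=BusRd  M[L2]=62
step 5: P1: store L0 := 60  ⟶  IMII  (L0)  txn=BusRdX  M[L0]=90
step 6: P1: load  L1  ⟶  IEII  (L1)  txn=BusRd  M[L1]=90
step 7: P1: load  L2  ⟶  ISSS  (L2)  txn=∅  M[L2]=62
step 8: P1: store L2 := 85  ⟶  IMII  (L2)  txn=BusUpgr  M[L2]=62
step 9: P1: store L2 := 61  ⟶  IMII  (L2)  txn=∅  M[L2]=62
step 10: P3: store L0 := 41  ⟶  IIIM  (L0)  txn=BusRdX+Flush  M[L0]=60
step 11: P3: load  L0  ⟶  IIIM  (L0)  txn=∅  M[L0]=60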